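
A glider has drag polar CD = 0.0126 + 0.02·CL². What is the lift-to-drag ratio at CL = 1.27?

CD = 0.0126 + 0.02 × 1.27² = 0.04486
L/D = CL/CD = 1.27 / 0.04486 = 28.3

L/D = 28.3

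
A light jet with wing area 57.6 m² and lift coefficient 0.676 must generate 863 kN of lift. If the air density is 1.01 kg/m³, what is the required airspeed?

L = ½ρv²S·CL ⇒ v = √(2L/(ρ·S·CL))
v = √(2 × 8.63×10^5 / (1.01 × 57.6 × 0.676)) = √43890 = 209 m/s

v = 209 m/s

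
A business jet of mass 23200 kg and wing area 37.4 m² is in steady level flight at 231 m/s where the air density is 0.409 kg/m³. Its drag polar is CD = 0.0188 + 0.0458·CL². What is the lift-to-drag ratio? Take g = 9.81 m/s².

L/D = 16.9

Level flight ⇒ L = W = m·g = 23200 × 9.81 = 2.2759×10^5 N.
q = ½ρv² = ½ × 0.409 × 231² = 10910 Pa.
CL = 2W/(ρv²S) = 2×2.2759×10^5/(0.409×231²×37.4) = 0.5577.
CD = 0.0188 + 0.0458 × 0.5577² = 0.03304.
L/D = CL/CD = 0.5577 / 0.03304 = 16.9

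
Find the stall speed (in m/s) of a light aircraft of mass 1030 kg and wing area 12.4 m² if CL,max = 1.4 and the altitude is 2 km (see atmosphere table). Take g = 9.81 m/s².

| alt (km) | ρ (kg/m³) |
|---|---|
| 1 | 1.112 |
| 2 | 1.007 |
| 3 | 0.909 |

V_stall = 34 m/s

At 2 km, from the table: ρ = 1.007 kg/m³.
Stall occurs when L = W at CL,max. W = mg = 1030 × 9.81 = 10100 N.
From L = ½ρV²S·CL,max = W: V_stall = √(2W/(ρSCL,max)) = √(2·10100/(1.007·12.4·1.4))
V_stall = √1156 = 34 m/s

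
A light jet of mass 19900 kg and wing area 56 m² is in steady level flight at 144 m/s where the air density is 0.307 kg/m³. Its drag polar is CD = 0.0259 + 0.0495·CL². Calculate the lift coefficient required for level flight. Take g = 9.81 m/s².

In steady level flight, lift balances weight: W = mg = 19900 × 9.81 = 1.9522×10^5 N.
q = ½ρv² = ½ × 0.307 × 144² = 3183 Pa.
CL = 2W/(ρv²S) = 2×1.9522×10^5/(0.307×144²×56) = 1.095.

CL = 1.1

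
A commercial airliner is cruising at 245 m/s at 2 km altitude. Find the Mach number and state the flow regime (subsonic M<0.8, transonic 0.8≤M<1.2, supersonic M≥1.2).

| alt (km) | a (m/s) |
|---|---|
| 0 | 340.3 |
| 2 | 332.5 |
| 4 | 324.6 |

M = 0.737 (subsonic)

At 2 km, from the table: a = 332.5 m/s.
M = v/a = 245 / 332.5 = 0.737
M = 0.737 → subsonic.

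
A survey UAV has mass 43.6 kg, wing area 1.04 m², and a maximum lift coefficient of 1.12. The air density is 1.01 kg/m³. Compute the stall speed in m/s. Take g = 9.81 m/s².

Stall occurs when L = W at CL,max. W = mg = 43.6 × 9.81 = 427.7 N.
V_stall = √(2W/(ρ·S·CL,max)) = √(2 × 427.7 / (1.01 × 1.04 × 1.12))
V_stall = √727.1 = 27 m/s

V_stall = 27 m/s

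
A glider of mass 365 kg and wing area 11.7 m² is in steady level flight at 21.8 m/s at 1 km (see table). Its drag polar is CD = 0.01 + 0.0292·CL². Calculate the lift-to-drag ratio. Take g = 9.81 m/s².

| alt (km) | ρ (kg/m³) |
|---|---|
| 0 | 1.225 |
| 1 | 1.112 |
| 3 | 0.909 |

L/D = 23.6

At 1 km, from the table: ρ = 1.112 kg/m³.
In steady level flight, lift balances weight: W = mg = 365 × 9.81 = 3580.7 N.
q = ½ρv² = ½ × 1.112 × 21.8² = 264.2 Pa.
Required CL = L/(qS) = 3580.7/(264.2·11.7) = 1.158.
CD = 0.01 + 0.0292 × 1.158² = 0.04917.
L/D = CL/CD = 1.158 / 0.04917 = 23.6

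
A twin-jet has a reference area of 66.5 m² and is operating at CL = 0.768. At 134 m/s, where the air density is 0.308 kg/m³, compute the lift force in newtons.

L = ½ρv²S·CL = ½ × 0.308 × 134² × 66.5 × 0.768 = 1.41×10^5 N ≈ 141 kN

L = 1.41×10^5 N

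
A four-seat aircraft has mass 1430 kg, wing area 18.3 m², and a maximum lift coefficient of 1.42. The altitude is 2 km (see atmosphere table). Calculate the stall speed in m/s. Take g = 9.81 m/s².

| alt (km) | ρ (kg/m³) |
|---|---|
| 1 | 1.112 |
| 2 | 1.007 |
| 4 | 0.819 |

V_stall = 32.7 m/s

At 2 km, from the table: ρ = 1.007 kg/m³.
At stall, lift equals weight: L = W = m·g = 1430 × 9.81 = 14030 N.
From L = ½ρV²S·CL,max = W: V_stall = √(2W/(ρSCL,max)) = √(2·14030/(1.007·18.3·1.42))
V_stall = √1072 = 32.7 m/s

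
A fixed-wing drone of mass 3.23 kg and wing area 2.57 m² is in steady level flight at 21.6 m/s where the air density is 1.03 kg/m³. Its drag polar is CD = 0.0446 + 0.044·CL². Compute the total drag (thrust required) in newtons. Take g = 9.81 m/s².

D = 27.6 N

Weight W = mg = 3.23 × 9.81 = 31.686 N; in level flight L = W.
q = ½ρv² = ½ × 1.03 × 21.6² = 240.3 Pa.
CL = W/(q·S) = 31.686 / (240.3 × 2.57) = 0.05131.
CD = 0.0446 + 0.044 × 0.05131² = 0.04472.
D = q·S·CD = 240.3 × 2.57 × 0.04472 = 27.61 N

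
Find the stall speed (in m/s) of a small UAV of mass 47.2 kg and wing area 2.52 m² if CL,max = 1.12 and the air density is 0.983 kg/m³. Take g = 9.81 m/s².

V_stall = 18.3 m/s

Weight W = mg = 47.2 × 9.81 = 463 N.
V_stall = √(2W/(ρ·S·CL,max)) = √(2 × 463 / (0.983 × 2.52 × 1.12))
V_stall = √333.8 = 18.3 m/s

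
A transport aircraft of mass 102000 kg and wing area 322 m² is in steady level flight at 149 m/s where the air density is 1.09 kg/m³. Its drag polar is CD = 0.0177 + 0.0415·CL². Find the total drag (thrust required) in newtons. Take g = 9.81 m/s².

Weight W = mg = 102000 × 9.81 = 1.0006×10^6 N; in level flight L = W.
Dynamic pressure q = 0.5 × 1.09 × 149² = 12100 Pa.
CL = 2W/(ρv²S) = 2×1.0006×10^6/(1.09×149²×322) = 0.2568.
CD = 0.0177 + 0.0415 × 0.2568² = 0.02044.
D = q·S·CD = 12100 × 322 × 0.02044 = 79630 N

D = 79600 N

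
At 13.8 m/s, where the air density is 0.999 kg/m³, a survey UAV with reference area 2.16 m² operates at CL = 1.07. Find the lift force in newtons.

L = 220 N

L = ½ρv²S·CL = ½ × 0.999 × 13.8² × 2.16 × 1.07 = 220 N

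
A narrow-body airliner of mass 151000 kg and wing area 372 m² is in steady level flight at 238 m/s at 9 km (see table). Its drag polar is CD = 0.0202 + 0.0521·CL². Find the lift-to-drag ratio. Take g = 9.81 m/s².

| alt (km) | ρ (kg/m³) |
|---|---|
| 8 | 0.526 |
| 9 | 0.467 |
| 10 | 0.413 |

At 9 km, from the table: ρ = 0.467 kg/m³.
Level flight ⇒ L = W = m·g = 151000 × 9.81 = 1.4813×10^6 N.
Dynamic pressure q = 0.5 × 0.467 × 238² = 13230 Pa.
CL = 2W/(ρv²S) = 2×1.4813×10^6/(0.467×238²×372) = 0.3011.
CD = 0.0202 + 0.0521 × 0.3011² = 0.02492.
L/D = CL/CD = 0.3011 / 0.02492 = 12.1

L/D = 12.1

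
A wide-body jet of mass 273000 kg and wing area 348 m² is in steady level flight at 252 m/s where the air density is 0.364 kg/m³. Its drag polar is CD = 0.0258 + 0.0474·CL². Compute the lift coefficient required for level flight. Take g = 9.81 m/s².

CL = 0.666

In steady level flight, lift balances weight: W = mg = 273000 × 9.81 = 2.6781×10^6 N.
Dynamic pressure q = 0.5 × 0.364 × 252² = 11560 Pa.
Required CL = L/(qS) = 2.6781×10^6/(11560·348) = 0.6659.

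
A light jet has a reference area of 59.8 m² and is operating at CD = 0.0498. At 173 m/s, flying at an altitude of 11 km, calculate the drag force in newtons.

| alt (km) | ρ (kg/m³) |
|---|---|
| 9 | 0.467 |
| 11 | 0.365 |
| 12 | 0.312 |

D = 16300 N

At 11 km, from the table: ρ = 0.365 kg/m³.
Dynamic pressure q = ½ρv² = ½ × 0.365 × 173² = 5462 Pa.
D = q·S·CD = 5462 × 59.8 × 0.0498 = 16300 N ≈ 16.3 kN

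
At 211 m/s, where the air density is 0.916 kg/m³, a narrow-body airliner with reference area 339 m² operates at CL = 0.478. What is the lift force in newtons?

L = ½ρv²S·CL = ½ × 0.916 × 211² × 339 × 0.478 = 3.3×10^6 N ≈ 3300 kN

L = 3.3×10^6 N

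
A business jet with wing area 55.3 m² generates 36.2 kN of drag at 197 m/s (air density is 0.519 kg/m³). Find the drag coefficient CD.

From D = ½ρv²S·CD, rearranging gives CD = 2D/(ρv²S).
CD = 2 × 36200 / (0.519 × 197² × 55.3) = 0.065

CD = 0.065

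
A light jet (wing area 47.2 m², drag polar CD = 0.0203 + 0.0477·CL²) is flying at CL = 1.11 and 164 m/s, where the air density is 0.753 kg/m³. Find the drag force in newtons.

D = 37800 N

CD = 0.0203 + 0.0477 × 1.11² = 0.07907
D = ½ρv²S·CD = ½ × 0.753 × 164² × 47.2 × 0.07907 = 37800 N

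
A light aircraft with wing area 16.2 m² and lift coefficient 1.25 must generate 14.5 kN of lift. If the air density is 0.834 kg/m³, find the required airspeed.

L = ½ρv²S·CL ⇒ v = √(2L/(ρ·S·CL))
v = √(2 × 14500 / (0.834 × 16.2 × 1.25)) = √1717 = 41.4 m/s

v = 41.4 m/s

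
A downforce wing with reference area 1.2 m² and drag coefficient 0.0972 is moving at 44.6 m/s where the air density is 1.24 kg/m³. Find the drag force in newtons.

D = ½ρv²S·CD = ½ × 1.24 × 44.6² × 1.2 × 0.0972 = 144 N

D = 144 N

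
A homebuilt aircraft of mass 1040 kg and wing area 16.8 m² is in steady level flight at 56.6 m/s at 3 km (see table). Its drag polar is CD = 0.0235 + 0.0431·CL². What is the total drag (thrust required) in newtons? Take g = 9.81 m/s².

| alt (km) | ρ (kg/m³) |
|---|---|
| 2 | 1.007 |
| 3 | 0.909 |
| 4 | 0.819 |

At 3 km, from the table: ρ = 0.909 kg/m³.
Level flight ⇒ L = W = m·g = 1040 × 9.81 = 10202 N.
q = ½ρv² = ½ × 0.909 × 56.6² = 1456 Pa.
CL = 2W/(ρv²S) = 2×10202/(0.909×56.6²×16.8) = 0.4171.
CD = 0.0235 + 0.0431 × 0.4171² = 0.031.
D = q·S·CD = 1456 × 16.8 × 0.031 = 758.2 N

D = 758 N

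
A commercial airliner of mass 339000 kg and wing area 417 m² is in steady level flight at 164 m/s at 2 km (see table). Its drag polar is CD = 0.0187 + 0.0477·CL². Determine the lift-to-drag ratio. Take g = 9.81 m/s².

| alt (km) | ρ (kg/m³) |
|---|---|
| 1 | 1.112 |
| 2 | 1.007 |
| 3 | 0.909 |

L/D = 16.7

At 2 km, from the table: ρ = 1.007 kg/m³.
Weight W = mg = 339000 × 9.81 = 3.3256×10^6 N; in level flight L = W.
q = ½ρv² = ½ × 1.007 × 164² = 13540 Pa.
CL = 2W/(ρv²S) = 2×3.3256×10^6/(1.007×164²×417) = 0.5889.
CD = 0.0187 + 0.0477 × 0.5889² = 0.03524.
L/D = CL/CD = 0.5889 / 0.03524 = 16.7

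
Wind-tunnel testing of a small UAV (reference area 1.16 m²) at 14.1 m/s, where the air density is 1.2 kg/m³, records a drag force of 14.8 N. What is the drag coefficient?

From D = ½ρv²S·CD, rearranging gives CD = 2D/(ρv²S).
CD = 2 × 14.8 / (1.2 × 14.1² × 1.16) = 0.107

CD = 0.107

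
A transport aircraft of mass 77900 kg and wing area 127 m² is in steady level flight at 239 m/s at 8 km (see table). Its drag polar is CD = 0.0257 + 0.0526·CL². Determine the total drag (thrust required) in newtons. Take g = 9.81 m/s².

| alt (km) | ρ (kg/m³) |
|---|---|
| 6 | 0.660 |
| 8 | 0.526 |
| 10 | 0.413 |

D = 65100 N

At 8 km, from the table: ρ = 0.526 kg/m³.
Weight W = mg = 77900 × 9.81 = 7.642×10^5 N; in level flight L = W.
Dynamic pressure q = 0.5 × 0.526 × 239² = 15020 Pa.
Required CL = L/(qS) = 7.642×10^5/(15020·127) = 0.4005.
CD = 0.0257 + 0.0526 × 0.4005² = 0.03414.
D = q·S·CD = 15020 × 127 × 0.03414 = 65130 N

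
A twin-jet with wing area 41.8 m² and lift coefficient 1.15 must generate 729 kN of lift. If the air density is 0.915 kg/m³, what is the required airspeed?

v = 182 m/s

L = ½ρv²S·CL ⇒ v = √(2L/(ρ·S·CL))
v = √(2 × 7.29×10^5 / (0.915 × 41.8 × 1.15)) = √33150 = 182 m/s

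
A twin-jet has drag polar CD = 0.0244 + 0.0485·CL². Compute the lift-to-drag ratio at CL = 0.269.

CD = 0.0244 + 0.0485 × 0.269² = 0.02791
L/D = CL/CD = 0.269 / 0.02791 = 9.64

L/D = 9.64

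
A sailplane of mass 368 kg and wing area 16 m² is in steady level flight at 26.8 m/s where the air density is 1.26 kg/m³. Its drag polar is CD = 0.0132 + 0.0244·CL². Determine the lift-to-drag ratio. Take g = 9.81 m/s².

L/D = 25.9

In steady level flight, lift balances weight: W = mg = 368 × 9.81 = 3610.1 N.
Dynamic pressure q = 0.5 × 1.26 × 26.8² = 452.5 Pa.
CL = 2W/(ρv²S) = 2×3610.1/(1.26×26.8²×16) = 0.4986.
CD = 0.0132 + 0.0244 × 0.4986² = 0.01927.
L/D = CL/CD = 0.4986 / 0.01927 = 25.9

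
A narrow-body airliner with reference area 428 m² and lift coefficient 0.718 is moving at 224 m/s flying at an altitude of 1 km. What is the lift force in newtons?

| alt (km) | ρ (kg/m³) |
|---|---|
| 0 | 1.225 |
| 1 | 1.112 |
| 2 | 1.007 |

L = 8.57×10^6 N

At 1 km, from the table: ρ = 1.112 kg/m³.
L = ½ρv²S·CL = ½ × 1.112 × 224² × 428 × 0.718 = 8.57×10^6 N ≈ 8570 kN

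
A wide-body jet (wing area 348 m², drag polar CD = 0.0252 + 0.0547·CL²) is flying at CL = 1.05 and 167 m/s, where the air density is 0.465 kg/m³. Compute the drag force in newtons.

D = 1.93×10^5 N

CD = 0.0252 + 0.0547 × 1.05² = 0.08551
D = ½ρv²S·CD = ½ × 0.465 × 167² × 348 × 0.08551 = 1.93×10^5 N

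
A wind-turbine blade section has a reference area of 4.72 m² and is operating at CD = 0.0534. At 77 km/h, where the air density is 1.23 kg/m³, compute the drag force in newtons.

D = 70.9 N

Convert speed: v = 77 km/h ÷ 3.6 = 21.39 m/s.
D = ½ρv²S·CD = ½ × 1.23 × 21.39² × 4.72 × 0.0534 = 70.9 N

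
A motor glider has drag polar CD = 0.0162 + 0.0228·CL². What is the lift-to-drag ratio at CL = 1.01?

CD = 0.0162 + 0.0228 × 1.01² = 0.03946
L/D = CL/CD = 1.01 / 0.03946 = 25.6

L/D = 25.6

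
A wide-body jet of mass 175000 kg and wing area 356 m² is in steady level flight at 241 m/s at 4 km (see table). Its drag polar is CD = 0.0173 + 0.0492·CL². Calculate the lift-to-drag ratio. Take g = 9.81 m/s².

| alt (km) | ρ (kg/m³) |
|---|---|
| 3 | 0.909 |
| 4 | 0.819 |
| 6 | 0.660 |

L/D = 10.5

At 4 km, from the table: ρ = 0.819 kg/m³.
Level flight ⇒ L = W = m·g = 175000 × 9.81 = 1.7168×10^6 N.
q = ½ρv² = ½ × 0.819 × 241² = 23780 Pa.
CL = 2W/(ρv²S) = 2×1.7168×10^6/(0.819×241²×356) = 0.2028.
CD = 0.0173 + 0.0492 × 0.2028² = 0.01932.
L/D = CL/CD = 0.2028 / 0.01932 = 10.5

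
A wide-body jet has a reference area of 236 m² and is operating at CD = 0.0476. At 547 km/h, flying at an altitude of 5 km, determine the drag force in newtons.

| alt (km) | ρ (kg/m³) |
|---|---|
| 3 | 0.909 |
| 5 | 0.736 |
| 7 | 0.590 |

At 5 km, from the table: ρ = 0.736 kg/m³.
Convert speed: v = 547 km/h ÷ 3.6 = 151.9 m/s.
Dynamic pressure q = ½ρv² = ½ × 0.736 × 151.9² = 8496 Pa.
D = q·S·CD = 8496 × 236 × 0.0476 = 95400 N ≈ 95.4 kN

D = 95400 N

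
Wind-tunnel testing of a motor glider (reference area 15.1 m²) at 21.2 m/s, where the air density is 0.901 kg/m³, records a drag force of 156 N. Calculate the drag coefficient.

CD = 0.051

From D = ½ρv²S·CD, rearranging gives CD = 2D/(ρv²S).
CD = 2 × 156 / (0.901 × 21.2² × 15.1) = 0.051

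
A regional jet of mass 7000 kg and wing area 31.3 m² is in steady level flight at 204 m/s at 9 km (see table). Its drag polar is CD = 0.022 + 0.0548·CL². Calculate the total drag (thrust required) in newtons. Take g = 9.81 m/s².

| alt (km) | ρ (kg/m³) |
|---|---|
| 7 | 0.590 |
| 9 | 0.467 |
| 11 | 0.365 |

D = 7540 N

At 9 km, from the table: ρ = 0.467 kg/m³.
Level flight ⇒ L = W = m·g = 7000 × 9.81 = 68670 N.
q = ½ρv² = ½ × 0.467 × 204² = 9717 Pa.
CL = 2W/(ρv²S) = 2×68670/(0.467×204²×31.3) = 0.2258.
CD = 0.022 + 0.0548 × 0.2258² = 0.02479.
D = q·S·CD = 9717 × 31.3 × 0.02479 = 7541 N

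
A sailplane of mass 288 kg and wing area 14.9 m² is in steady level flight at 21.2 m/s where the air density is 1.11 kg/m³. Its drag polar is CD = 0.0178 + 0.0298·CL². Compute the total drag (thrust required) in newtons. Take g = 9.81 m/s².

D = 130 N

Level flight ⇒ L = W = m·g = 288 × 9.81 = 2825.3 N.
Dynamic pressure q = 0.5 × 1.11 × 21.2² = 249.4 Pa.
Required CL = L/(qS) = 2825.3/(249.4·14.9) = 0.7602.
CD = 0.0178 + 0.0298 × 0.7602² = 0.03502.
D = q·S·CD = 249.4 × 14.9 × 0.03502 = 130.2 N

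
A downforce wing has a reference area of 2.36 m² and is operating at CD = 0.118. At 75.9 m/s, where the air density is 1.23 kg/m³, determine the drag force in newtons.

D = ½ρv²S·CD = ½ × 1.23 × 75.9² × 2.36 × 0.118 = 987 N

D = 987 N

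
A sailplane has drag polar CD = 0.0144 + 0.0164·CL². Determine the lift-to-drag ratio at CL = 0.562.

CD = 0.0144 + 0.0164 × 0.562² = 0.01958
L/D = CL/CD = 0.562 / 0.01958 = 28.7

L/D = 28.7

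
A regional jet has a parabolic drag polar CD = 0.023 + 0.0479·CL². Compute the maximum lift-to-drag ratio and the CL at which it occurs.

For CD = CD0 + K·CL², (L/D)max occurs at CL* = √(CD0/K) and equals 1/(2√(K·CD0)).
(L/D)max = 1/(2√(0.0479 × 0.023)) = 1/(2 × 0.03319) = 15.1
CL* = √(0.023/0.0479) = 0.693

(L/D)max = 15.1, at CL = 0.693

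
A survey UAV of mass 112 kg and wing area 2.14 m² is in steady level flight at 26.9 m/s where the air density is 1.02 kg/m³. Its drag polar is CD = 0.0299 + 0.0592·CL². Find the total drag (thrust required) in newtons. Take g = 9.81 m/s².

D = 114 N

In steady level flight, lift balances weight: W = mg = 112 × 9.81 = 1098.7 N.
Dynamic pressure q = 0.5 × 1.02 × 26.9² = 369 Pa.
CL = 2W/(ρv²S) = 2×1098.7/(1.02×26.9²×2.14) = 1.391.
CD = 0.0299 + 0.0592 × 1.391² = 0.1445.
D = q·S·CD = 369 × 2.14 × 0.1445 = 114.1 N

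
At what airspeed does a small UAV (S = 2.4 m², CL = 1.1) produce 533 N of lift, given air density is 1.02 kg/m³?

L = ½ρv²S·CL ⇒ v = √(2L/(ρ·S·CL))
v = √(2 × 533 / (1.02 × 2.4 × 1.1)) = √395.9 = 19.9 m/s

v = 19.9 m/s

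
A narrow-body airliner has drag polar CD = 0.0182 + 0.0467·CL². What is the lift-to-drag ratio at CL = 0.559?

L/D = 17

CD = 0.0182 + 0.0467 × 0.559² = 0.03279
L/D = CL/CD = 0.559 / 0.03279 = 17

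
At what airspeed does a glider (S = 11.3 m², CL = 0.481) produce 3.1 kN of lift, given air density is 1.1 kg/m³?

v = 32.2 m/s

L = ½ρv²S·CL ⇒ v = √(2L/(ρ·S·CL))
v = √(2 × 3100 / (1.1 × 11.3 × 0.481)) = √1037 = 32.2 m/s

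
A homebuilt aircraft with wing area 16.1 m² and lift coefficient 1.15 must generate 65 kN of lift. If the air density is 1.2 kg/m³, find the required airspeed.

L = ½ρv²S·CL ⇒ v = √(2L/(ρ·S·CL))
v = √(2 × 65000 / (1.2 × 16.1 × 1.15)) = √5851 = 76.5 m/s

v = 76.5 m/s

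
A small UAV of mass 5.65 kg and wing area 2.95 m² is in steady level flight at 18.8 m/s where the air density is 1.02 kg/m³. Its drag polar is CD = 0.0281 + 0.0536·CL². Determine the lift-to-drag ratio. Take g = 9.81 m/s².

L/D = 3.63

Level flight ⇒ L = W = m·g = 5.65 × 9.81 = 55.427 N.
Dynamic pressure q = 0.5 × 1.02 × 18.8² = 180.3 Pa.
CL = 2W/(ρv²S) = 2×55.427/(1.02×18.8²×2.95) = 0.1042.
CD = 0.0281 + 0.0536 × 0.1042² = 0.02868.
L/D = CL/CD = 0.1042 / 0.02868 = 3.63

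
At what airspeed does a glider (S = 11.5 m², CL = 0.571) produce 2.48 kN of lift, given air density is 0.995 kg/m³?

v = 27.6 m/s

L = ½ρv²S·CL ⇒ v = √(2L/(ρ·S·CL))
v = √(2 × 2480 / (0.995 × 11.5 × 0.571)) = √759.1 = 27.6 m/s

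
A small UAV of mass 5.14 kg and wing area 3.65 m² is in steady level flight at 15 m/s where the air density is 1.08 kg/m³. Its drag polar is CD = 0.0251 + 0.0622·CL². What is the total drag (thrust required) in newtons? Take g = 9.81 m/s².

D = 11.5 N

Weight W = mg = 5.14 × 9.81 = 50.423 N; in level flight L = W.
q = ½ρv² = ½ × 1.08 × 15² = 121.5 Pa.
CL = 2W/(ρv²S) = 2×50.423/(1.08×15²×3.65) = 0.1137.
CD = 0.0251 + 0.0622 × 0.1137² = 0.0259.
D = q·S·CD = 121.5 × 3.65 × 0.0259 = 11.49 N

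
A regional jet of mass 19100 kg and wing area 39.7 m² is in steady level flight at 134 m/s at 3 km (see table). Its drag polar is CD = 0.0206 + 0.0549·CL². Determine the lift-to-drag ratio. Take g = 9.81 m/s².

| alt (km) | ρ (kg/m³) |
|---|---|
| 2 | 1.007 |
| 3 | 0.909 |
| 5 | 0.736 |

L/D = 14.8

At 3 km, from the table: ρ = 0.909 kg/m³.
In steady level flight, lift balances weight: W = mg = 19100 × 9.81 = 1.8737×10^5 N.
Dynamic pressure q = 0.5 × 0.909 × 134² = 8161 Pa.
CL = 2W/(ρv²S) = 2×1.8737×10^5/(0.909×134²×39.7) = 0.5783.
CD = 0.0206 + 0.0549 × 0.5783² = 0.03896.
L/D = CL/CD = 0.5783 / 0.03896 = 14.8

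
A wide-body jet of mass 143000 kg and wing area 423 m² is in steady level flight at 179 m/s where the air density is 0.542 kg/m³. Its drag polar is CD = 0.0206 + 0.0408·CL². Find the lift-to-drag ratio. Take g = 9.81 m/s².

Weight W = mg = 143000 × 9.81 = 1.4028×10^6 N; in level flight L = W.
q = ½ρv² = ½ × 0.542 × 179² = 8683 Pa.
Required CL = L/(qS) = 1.4028×10^6/(8683·423) = 0.3819.
CD = 0.0206 + 0.0408 × 0.3819² = 0.02655.
L/D = CL/CD = 0.3819 / 0.02655 = 14.4

L/D = 14.4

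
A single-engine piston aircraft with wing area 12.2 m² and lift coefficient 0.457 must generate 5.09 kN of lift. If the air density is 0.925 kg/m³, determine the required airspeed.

L = ½ρv²S·CL ⇒ v = √(2L/(ρ·S·CL))
v = √(2 × 5090 / (0.925 × 12.2 × 0.457)) = √1974 = 44.4 m/s

v = 44.4 m/s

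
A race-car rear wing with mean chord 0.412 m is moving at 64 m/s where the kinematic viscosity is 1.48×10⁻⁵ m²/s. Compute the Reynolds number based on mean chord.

Re = v·c/ν = 64 × 0.412 / (1.48×10⁻⁵) = 1.78×10^6

Re = 1.78×10^6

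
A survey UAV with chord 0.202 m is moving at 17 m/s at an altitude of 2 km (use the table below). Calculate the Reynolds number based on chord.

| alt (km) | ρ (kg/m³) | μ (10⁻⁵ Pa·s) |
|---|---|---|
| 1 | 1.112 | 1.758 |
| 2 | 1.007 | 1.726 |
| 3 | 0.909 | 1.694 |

At 2 km, from the table: ρ = 1.007 kg/m³, μ = 1.726×10⁻⁵ Pa·s.
Re = ρ·v·c/μ = 1.007 × 17 × 0.202 / (1.726×10⁻⁵) = 2×10^5

Re = 2×10^5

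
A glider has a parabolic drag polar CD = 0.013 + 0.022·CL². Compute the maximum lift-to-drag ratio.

(L/D)max = 29.6

For CD = CD0 + K·CL², (L/D)max occurs at CL* = √(CD0/K) and equals 1/(2√(K·CD0)).
(L/D)max = 1/(2√(0.022 × 0.013)) = 1/(2 × 0.01691) = 29.6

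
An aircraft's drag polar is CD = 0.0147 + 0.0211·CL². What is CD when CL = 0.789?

CD = 0.0147 + 0.0211 × 0.789² = 0.0147 + 0.01314 = 0.0278

CD = 0.0278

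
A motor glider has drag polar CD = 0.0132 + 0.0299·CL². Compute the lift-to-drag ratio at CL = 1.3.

L/D = 20.4

CD = 0.0132 + 0.0299 × 1.3² = 0.06373
L/D = CL/CD = 1.3 / 0.06373 = 20.4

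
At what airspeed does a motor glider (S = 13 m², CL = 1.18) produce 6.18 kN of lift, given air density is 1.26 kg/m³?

L = ½ρv²S·CL ⇒ v = √(2L/(ρ·S·CL))
v = √(2 × 6180 / (1.26 × 13 × 1.18)) = √639.5 = 25.3 m/s

v = 25.3 m/s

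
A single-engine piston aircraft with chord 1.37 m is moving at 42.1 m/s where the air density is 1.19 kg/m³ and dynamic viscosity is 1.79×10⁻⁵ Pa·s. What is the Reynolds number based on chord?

Re = 3.83×10^6

Re = ρ·v·c/μ = 1.19 × 42.1 × 1.37 / (1.79×10⁻⁵) = 3.83×10^6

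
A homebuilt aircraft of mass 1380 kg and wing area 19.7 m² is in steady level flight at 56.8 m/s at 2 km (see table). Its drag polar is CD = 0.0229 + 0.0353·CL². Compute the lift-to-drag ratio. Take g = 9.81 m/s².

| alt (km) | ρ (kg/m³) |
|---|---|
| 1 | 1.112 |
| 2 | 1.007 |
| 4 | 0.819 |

At 2 km, from the table: ρ = 1.007 kg/m³.
Weight W = mg = 1380 × 9.81 = 13538 N; in level flight L = W.
q = ½ρv² = ½ × 1.007 × 56.8² = 1624 Pa.
CL = 2W/(ρv²S) = 2×13538/(1.007×56.8²×19.7) = 0.423.
CD = 0.0229 + 0.0353 × 0.423² = 0.02922.
L/D = CL/CD = 0.423 / 0.02922 = 14.5

L/D = 14.5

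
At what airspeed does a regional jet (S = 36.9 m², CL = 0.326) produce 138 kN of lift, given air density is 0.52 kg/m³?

v = 210 m/s

L = ½ρv²S·CL ⇒ v = √(2L/(ρ·S·CL))
v = √(2 × 1.38×10^5 / (0.52 × 36.9 × 0.326)) = √44120 = 210 m/s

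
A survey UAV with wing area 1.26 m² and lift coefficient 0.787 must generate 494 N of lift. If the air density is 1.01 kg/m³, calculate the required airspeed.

L = ½ρv²S·CL ⇒ v = √(2L/(ρ·S·CL))
v = √(2 × 494 / (1.01 × 1.26 × 0.787)) = √986.5 = 31.4 m/s

v = 31.4 m/s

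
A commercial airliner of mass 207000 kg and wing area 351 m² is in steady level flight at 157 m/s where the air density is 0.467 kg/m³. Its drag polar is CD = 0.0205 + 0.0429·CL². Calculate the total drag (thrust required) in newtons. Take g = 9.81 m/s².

In steady level flight, lift balances weight: W = mg = 207000 × 9.81 = 2.0307×10^6 N.
q = ½ρv² = ½ × 0.467 × 157² = 5756 Pa.
CL = 2W/(ρv²S) = 2×2.0307×10^6/(0.467×157²×351) = 1.005.
CD = 0.0205 + 0.0429 × 1.005² = 0.06385.
D = q·S·CD = 5756 × 351 × 0.06385 = 1.29×10^5 N

D = 1.29×10^5 N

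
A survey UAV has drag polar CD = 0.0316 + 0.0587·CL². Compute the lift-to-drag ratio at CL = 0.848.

CD = 0.0316 + 0.0587 × 0.848² = 0.07381
L/D = CL/CD = 0.848 / 0.07381 = 11.5

L/D = 11.5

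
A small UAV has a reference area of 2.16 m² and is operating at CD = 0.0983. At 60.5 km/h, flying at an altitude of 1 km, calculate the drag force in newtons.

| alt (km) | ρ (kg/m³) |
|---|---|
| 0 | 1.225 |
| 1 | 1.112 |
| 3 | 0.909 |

At 1 km, from the table: ρ = 1.112 kg/m³.
Convert speed: v = 60.5 km/h ÷ 3.6 = 16.81 m/s.
Dynamic pressure q = ½ρv² = ½ × 1.112 × 16.81² = 157 Pa.
D = q·S·CD = 157 × 2.16 × 0.0983 = 33.3 N

D = 33.3 N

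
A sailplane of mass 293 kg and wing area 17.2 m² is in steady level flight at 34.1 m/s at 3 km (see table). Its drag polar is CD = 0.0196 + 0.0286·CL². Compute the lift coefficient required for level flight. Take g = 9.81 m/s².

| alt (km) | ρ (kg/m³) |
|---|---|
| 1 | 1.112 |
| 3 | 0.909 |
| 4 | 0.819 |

At 3 km, from the table: ρ = 0.909 kg/m³.
In steady level flight, lift balances weight: W = mg = 293 × 9.81 = 2874.3 N.
Dynamic pressure q = 0.5 × 0.909 × 34.1² = 528.5 Pa.
Required CL = L/(qS) = 2874.3/(528.5·17.2) = 0.3162.

CL = 0.316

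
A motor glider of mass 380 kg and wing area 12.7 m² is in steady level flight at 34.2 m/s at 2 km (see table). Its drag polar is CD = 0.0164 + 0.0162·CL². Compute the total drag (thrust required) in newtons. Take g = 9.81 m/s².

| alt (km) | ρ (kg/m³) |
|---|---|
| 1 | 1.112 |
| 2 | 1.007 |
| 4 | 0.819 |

At 2 km, from the table: ρ = 1.007 kg/m³.
In steady level flight, lift balances weight: W = mg = 380 × 9.81 = 3727.8 N.
Dynamic pressure q = 0.5 × 1.007 × 34.2² = 588.9 Pa.
CL = W/(q·S) = 3727.8 / (588.9 × 12.7) = 0.4984.
CD = 0.0164 + 0.0162 × 0.4984² = 0.02042.
D = q·S·CD = 588.9 × 12.7 × 0.02042 = 152.8 N

D = 153 N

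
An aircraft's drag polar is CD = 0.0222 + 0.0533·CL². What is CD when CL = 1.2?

CD = 0.099

CD = 0.0222 + 0.0533 × 1.2² = 0.0222 + 0.07675 = 0.099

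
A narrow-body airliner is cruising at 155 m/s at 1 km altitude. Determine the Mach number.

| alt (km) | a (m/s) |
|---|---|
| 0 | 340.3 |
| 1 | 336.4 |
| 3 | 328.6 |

M = 0.461

At 1 km, from the table: a = 336.4 m/s.
M = v/a = 155 / 336.4 = 0.461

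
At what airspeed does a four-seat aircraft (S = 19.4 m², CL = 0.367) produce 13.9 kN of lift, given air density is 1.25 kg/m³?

L = ½ρv²S·CL ⇒ v = √(2L/(ρ·S·CL))
v = √(2 × 13900 / (1.25 × 19.4 × 0.367)) = √3124 = 55.9 m/s

v = 55.9 m/s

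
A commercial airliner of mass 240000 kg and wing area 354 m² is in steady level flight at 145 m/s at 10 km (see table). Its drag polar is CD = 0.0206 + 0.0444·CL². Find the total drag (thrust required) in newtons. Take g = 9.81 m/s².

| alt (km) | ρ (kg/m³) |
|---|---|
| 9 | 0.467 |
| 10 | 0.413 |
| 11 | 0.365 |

D = 1.92×10^5 N

At 10 km, from the table: ρ = 0.413 kg/m³.
In steady level flight, lift balances weight: W = mg = 240000 × 9.81 = 2.3544×10^6 N.
q = ½ρv² = ½ × 0.413 × 145² = 4342 Pa.
Required CL = L/(qS) = 2.3544×10^6/(4342·354) = 1.532.
CD = 0.0206 + 0.0444 × 1.532² = 0.1248.
D = q·S·CD = 4342 × 354 × 0.1248 = 1.918×10^5 N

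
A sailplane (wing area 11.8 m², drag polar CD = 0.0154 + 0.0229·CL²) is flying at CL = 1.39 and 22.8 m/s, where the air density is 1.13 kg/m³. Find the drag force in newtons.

CD = 0.0154 + 0.0229 × 1.39² = 0.05965
D = ½ρv²S·CD = ½ × 1.13 × 22.8² × 11.8 × 0.05965 = 207 N

D = 207 N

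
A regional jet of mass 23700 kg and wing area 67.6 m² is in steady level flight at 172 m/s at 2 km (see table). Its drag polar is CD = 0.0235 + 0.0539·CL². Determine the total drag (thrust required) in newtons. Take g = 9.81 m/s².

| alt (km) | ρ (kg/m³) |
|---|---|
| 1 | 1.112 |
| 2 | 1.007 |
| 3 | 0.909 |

At 2 km, from the table: ρ = 1.007 kg/m³.
Level flight ⇒ L = W = m·g = 23700 × 9.81 = 2.325×10^5 N.
Dynamic pressure q = 0.5 × 1.007 × 172² = 14900 Pa.
CL = W/(q·S) = 2.325×10^5 / (14900 × 67.6) = 0.2309.
CD = 0.0235 + 0.0539 × 0.2309² = 0.02637.
D = q·S·CD = 14900 × 67.6 × 0.02637 = 26560 N

D = 26600 N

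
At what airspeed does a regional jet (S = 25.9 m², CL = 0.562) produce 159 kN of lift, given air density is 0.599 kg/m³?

L = ½ρv²S·CL ⇒ v = √(2L/(ρ·S·CL))
v = √(2 × 1.59×10^5 / (0.599 × 25.9 × 0.562)) = √36470 = 191 m/s

v = 191 m/s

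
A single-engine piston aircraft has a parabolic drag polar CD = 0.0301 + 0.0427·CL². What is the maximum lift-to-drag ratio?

(L/D)max = 13.9

For CD = CD0 + K·CL², (L/D)max occurs at CL* = √(CD0/K) and equals 1/(2√(K·CD0)).
(L/D)max = 1/(2√(0.0427 × 0.0301)) = 1/(2 × 0.03585) = 13.9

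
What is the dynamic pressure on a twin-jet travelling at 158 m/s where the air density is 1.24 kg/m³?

q = 15500 Pa

q = ½ρv² = ½ × 1.24 × 158² = 15500 Pa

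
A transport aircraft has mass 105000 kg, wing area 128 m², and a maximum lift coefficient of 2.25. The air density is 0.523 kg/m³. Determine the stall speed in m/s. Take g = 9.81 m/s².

V_stall = 117 m/s

At stall, lift equals weight: L = W = m·g = 105000 × 9.81 = 1.03×10^6 N.
From L = ½ρV²S·CL,max = W: V_stall = √(2W/(ρSCL,max)) = √(2·1.03×10^6/(0.523·128·2.25))
V_stall = √13680 = 117 m/s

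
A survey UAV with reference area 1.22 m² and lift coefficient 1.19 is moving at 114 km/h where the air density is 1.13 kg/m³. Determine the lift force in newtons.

Convert speed: v = 114 km/h ÷ 3.6 = 31.67 m/s.
Dynamic pressure q = ½ρv² = ½ × 1.13 × 31.67² = 566.6 Pa.
L = q·S·CL = 566.6 × 1.22 × 1.19 = 823 N

L = 823 N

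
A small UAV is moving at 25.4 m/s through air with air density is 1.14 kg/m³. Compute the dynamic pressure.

q = 368 Pa

q = ½ρv² = ½ × 1.14 × 25.4² = 368 Pa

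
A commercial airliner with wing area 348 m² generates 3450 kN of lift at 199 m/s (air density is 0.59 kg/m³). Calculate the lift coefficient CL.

CL = 0.849

From L = ½ρv²S·CL, rearranging gives CL = 2L/(ρv²S).
CL = 2 × 3.45×10^6 / (0.59 × 199² × 348) = 0.849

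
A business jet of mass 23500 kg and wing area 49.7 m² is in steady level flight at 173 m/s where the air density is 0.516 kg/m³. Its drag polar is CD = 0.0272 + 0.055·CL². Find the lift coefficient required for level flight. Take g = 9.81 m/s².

CL = 0.601

Level flight ⇒ L = W = m·g = 23500 × 9.81 = 2.3054×10^5 N.
q = ½ρv² = ½ × 0.516 × 173² = 7722 Pa.
CL = 2W/(ρv²S) = 2×2.3054×10^5/(0.516×173²×49.7) = 0.6007.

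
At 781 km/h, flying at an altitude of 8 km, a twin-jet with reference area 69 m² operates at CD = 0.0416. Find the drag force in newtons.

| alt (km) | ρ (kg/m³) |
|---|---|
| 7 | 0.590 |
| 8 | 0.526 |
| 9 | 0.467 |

At 8 km, from the table: ρ = 0.526 kg/m³.
Convert speed: v = 781 km/h ÷ 3.6 = 216.9 m/s.
Dynamic pressure q = ½ρv² = ½ × 0.526 × 216.9² = 12380 Pa.
D = q·S·CD = 12380 × 69 × 0.0416 = 35500 N ≈ 35.5 kN

D = 35500 N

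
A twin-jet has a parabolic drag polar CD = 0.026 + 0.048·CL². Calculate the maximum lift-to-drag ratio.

For CD = CD0 + K·CL², (L/D)max occurs at CL* = √(CD0/K) and equals 1/(2√(K·CD0)).
(L/D)max = 1/(2√(0.048 × 0.026)) = 1/(2 × 0.03533) = 14.2

(L/D)max = 14.2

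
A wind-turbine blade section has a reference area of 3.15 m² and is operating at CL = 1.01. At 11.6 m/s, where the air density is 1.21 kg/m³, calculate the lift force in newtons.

Dynamic pressure q = ½ρv² = ½ × 1.21 × 11.6² = 81.41 Pa.
L = q·S·CL = 81.41 × 3.15 × 1.01 = 259 N

L = 259 N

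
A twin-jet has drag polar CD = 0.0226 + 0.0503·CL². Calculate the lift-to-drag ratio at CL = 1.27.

L/D = 12.2

CD = 0.0226 + 0.0503 × 1.27² = 0.1037
L/D = CL/CD = 1.27 / 0.1037 = 12.2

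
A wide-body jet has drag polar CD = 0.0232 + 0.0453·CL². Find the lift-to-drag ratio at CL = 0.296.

L/D = 10.9

CD = 0.0232 + 0.0453 × 0.296² = 0.02717
L/D = CL/CD = 0.296 / 0.02717 = 10.9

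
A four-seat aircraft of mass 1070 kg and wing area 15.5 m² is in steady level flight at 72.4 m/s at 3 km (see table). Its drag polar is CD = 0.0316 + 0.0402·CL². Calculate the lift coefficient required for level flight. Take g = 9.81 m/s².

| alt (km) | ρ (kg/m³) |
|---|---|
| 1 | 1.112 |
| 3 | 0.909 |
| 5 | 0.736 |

CL = 0.284

At 3 km, from the table: ρ = 0.909 kg/m³.
Weight W = mg = 1070 × 9.81 = 10497 N; in level flight L = W.
q = ½ρv² = ½ × 0.909 × 72.4² = 2382 Pa.
CL = W/(q·S) = 10497 / (2382 × 15.5) = 0.2843.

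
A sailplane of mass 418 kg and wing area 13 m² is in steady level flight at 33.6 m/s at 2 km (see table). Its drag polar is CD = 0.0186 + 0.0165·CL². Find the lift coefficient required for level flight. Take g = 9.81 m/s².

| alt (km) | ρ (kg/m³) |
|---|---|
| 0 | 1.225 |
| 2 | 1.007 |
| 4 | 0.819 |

At 2 km, from the table: ρ = 1.007 kg/m³.
In steady level flight, lift balances weight: W = mg = 418 × 9.81 = 4100.6 N.
Dynamic pressure q = 0.5 × 1.007 × 33.6² = 568.4 Pa.
Required CL = L/(qS) = 4100.6/(568.4·13) = 0.5549.

CL = 0.555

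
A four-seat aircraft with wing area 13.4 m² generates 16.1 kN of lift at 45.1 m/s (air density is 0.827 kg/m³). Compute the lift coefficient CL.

CL = 1.43

From L = ½ρv²S·CL, rearranging gives CL = 2L/(ρv²S).
CL = 2 × 16100 / (0.827 × 45.1² × 13.4) = 1.43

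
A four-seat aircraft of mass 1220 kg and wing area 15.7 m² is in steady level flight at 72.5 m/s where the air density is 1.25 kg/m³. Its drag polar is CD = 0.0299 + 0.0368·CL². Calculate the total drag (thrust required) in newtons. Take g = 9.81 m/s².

D = 1640 N

Level flight ⇒ L = W = m·g = 1220 × 9.81 = 11968 N.
Dynamic pressure q = 0.5 × 1.25 × 72.5² = 3285 Pa.
Required CL = L/(qS) = 11968/(3285·15.7) = 0.232.
CD = 0.0299 + 0.0368 × 0.232² = 0.03188.
D = q·S·CD = 3285 × 15.7 × 0.03188 = 1644 N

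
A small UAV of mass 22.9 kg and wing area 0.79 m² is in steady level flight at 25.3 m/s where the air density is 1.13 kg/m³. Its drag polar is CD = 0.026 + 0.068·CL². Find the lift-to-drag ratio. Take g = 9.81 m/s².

Weight W = mg = 22.9 × 9.81 = 224.65 N; in level flight L = W.
q = ½ρv² = ½ × 1.13 × 25.3² = 361.7 Pa.
CL = 2W/(ρv²S) = 2×224.65/(1.13×25.3²×0.79) = 0.7863.
CD = 0.026 + 0.068 × 0.7863² = 0.06804.
L/D = CL/CD = 0.7863 / 0.06804 = 11.6

L/D = 11.6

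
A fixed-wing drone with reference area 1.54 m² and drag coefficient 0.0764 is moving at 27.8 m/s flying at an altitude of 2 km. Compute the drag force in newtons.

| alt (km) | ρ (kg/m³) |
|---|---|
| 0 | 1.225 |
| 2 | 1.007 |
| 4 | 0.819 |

At 2 km, from the table: ρ = 1.007 kg/m³.
Dynamic pressure q = ½ρv² = ½ × 1.007 × 27.8² = 389.1 Pa.
D = q·S·CD = 389.1 × 1.54 × 0.0764 = 45.8 N

D = 45.8 N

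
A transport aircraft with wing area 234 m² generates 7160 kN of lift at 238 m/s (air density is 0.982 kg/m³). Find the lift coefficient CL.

From L = ½ρv²S·CL, rearranging gives CL = 2L/(ρv²S).
CL = 2 × 7.16×10^6 / (0.982 × 238² × 234) = 1.1

CL = 1.1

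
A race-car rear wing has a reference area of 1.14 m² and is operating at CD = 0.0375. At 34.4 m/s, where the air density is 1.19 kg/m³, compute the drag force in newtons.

Dynamic pressure q = ½ρv² = ½ × 1.19 × 34.4² = 704.1 Pa.
D = q·S·CD = 704.1 × 1.14 × 0.0375 = 30.1 N

D = 30.1 N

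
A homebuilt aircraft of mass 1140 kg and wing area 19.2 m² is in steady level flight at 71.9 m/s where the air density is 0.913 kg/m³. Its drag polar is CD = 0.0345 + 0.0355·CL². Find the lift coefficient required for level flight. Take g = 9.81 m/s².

Level flight ⇒ L = W = m·g = 1140 × 9.81 = 11183 N.
Dynamic pressure q = 0.5 × 0.913 × 71.9² = 2360 Pa.
Required CL = L/(qS) = 11183/(2360·19.2) = 0.2468.

CL = 0.247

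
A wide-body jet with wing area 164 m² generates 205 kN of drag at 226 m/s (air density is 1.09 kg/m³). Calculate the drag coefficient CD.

CD = 0.0449

From D = ½ρv²S·CD, rearranging gives CD = 2D/(ρv²S).
CD = 2 × 2.05×10^5 / (1.09 × 226² × 164) = 0.0449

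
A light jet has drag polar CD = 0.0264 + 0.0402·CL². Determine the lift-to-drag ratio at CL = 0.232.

L/D = 8.12

CD = 0.0264 + 0.0402 × 0.232² = 0.02856
L/D = CL/CD = 0.232 / 0.02856 = 8.12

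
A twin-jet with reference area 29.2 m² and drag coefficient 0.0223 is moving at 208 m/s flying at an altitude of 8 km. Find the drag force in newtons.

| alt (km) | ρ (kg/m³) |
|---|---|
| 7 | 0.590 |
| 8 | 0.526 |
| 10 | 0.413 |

D = 7410 N

At 8 km, from the table: ρ = 0.526 kg/m³.
D = ½ρv²S·CD = ½ × 0.526 × 208² × 29.2 × 0.0223 = 7410 N ≈ 7.41 kN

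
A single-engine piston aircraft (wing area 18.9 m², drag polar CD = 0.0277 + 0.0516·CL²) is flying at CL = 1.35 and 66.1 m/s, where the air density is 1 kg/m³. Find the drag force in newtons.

D = 5030 N

CD = 0.0277 + 0.0516 × 1.35² = 0.1217
D = ½ρv²S·CD = ½ × 1 × 66.1² × 18.9 × 0.1217 = 5030 N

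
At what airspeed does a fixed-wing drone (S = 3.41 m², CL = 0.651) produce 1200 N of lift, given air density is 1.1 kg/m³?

L = ½ρv²S·CL ⇒ v = √(2L/(ρ·S·CL))
v = √(2 × 1200 / (1.1 × 3.41 × 0.651)) = √982.8 = 31.4 m/s

v = 31.4 m/s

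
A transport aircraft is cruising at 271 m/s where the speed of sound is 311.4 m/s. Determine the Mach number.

M = 0.87

M = v/a = 271 / 311.4 = 0.87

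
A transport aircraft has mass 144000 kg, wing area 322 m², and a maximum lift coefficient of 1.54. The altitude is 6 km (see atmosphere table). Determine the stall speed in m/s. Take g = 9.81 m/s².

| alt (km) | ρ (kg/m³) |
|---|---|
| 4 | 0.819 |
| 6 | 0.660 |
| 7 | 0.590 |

At 6 km, from the table: ρ = 0.660 kg/m³.
Weight W = mg = 144000 × 9.81 = 1.413×10^6 N.
V_stall = √(2W/(ρ·S·CL,max)) = √(2 × 1.413×10^6 / (0.66 × 322 × 1.54))
V_stall = √8633 = 92.9 m/s

V_stall = 92.9 m/s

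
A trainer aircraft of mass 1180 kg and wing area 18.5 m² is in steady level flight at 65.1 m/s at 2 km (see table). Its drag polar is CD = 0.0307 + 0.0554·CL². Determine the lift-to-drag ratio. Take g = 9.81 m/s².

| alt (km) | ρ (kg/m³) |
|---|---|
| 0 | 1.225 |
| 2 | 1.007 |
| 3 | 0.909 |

At 2 km, from the table: ρ = 1.007 kg/m³.
Weight W = mg = 1180 × 9.81 = 11576 N; in level flight L = W.
q = ½ρv² = ½ × 1.007 × 65.1² = 2134 Pa.
CL = W/(q·S) = 11576 / (2134 × 18.5) = 0.2932.
CD = 0.0307 + 0.0554 × 0.2932² = 0.03546.
L/D = CL/CD = 0.2932 / 0.03546 = 8.27

L/D = 8.27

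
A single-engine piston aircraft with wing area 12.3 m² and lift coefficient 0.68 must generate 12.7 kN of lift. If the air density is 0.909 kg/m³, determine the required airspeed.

v = 57.8 m/s

L = ½ρv²S·CL ⇒ v = √(2L/(ρ·S·CL))
v = √(2 × 12700 / (0.909 × 12.3 × 0.68)) = √3341 = 57.8 m/s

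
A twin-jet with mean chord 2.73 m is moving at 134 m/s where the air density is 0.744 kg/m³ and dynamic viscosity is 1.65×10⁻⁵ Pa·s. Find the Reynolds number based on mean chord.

Re = ρ·v·c/μ = 0.744 × 134 × 2.73 / (1.65×10⁻⁵) = 1.65×10^7

Re = 1.65×10^7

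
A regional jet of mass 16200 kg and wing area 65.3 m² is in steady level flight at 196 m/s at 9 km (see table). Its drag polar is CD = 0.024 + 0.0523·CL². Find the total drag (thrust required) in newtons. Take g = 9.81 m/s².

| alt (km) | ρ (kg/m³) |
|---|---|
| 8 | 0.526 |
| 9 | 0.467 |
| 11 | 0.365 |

At 9 km, from the table: ρ = 0.467 kg/m³.
Level flight ⇒ L = W = m·g = 16200 × 9.81 = 1.5892×10^5 N.
Dynamic pressure q = 0.5 × 0.467 × 196² = 8970 Pa.
CL = W/(q·S) = 1.5892×10^5 / (8970 × 65.3) = 0.2713.
CD = 0.024 + 0.0523 × 0.2713² = 0.02785.
D = q·S·CD = 8970 × 65.3 × 0.02785 = 16310 N

D = 16300 N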